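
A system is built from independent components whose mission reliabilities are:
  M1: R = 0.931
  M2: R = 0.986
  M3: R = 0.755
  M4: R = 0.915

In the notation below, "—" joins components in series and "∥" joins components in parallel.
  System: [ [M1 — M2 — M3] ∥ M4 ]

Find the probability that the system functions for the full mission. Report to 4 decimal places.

0.9739

Series (M1, M2, and M3): 0.931000 × 0.986000 × 0.755000 = 0.693064
Parallel ([0.693064] and M4): 1 − (1 − 0.693064)(1 − 0.915000) = 0.9739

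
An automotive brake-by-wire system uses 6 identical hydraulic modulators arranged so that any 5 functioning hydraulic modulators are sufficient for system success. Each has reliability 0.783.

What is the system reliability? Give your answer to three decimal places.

R = Σ_{i=5}^{6} C(6,i) p^i (1−p)^{6−i} with p = 0.783
C(6,5)·0.783^5·0.217^1 = 0.38319
C(6,6)·0.783^6·0.217^0 = 0.23045
Sum = 0.614

0.614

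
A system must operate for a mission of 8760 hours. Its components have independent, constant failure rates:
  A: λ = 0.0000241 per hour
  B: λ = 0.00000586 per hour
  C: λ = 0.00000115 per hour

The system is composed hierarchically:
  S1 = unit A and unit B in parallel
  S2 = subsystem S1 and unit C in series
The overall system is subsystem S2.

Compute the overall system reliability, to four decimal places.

R(A) = exp(−0.0000241 × 8760) = 0.809680
R(B) = exp(−0.00000586 × 8760) = 0.949962
R(C) = exp(−0.00000115 × 8760) = 0.989977
Parallel (A and B): 1 − (1 − 0.809680)(1 − 0.949962) = 0.990477
Series ([0.990477] and C): 0.990477 × 0.989977 = 0.9805

0.9805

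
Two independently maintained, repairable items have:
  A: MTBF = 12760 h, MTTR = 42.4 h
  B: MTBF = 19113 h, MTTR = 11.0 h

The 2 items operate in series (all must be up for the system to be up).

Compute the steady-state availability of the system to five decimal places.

0.99611

A(A) = MTBF/(MTBF+MTTR) = 12760/(12760+42.4) = 0.996688
A(B) = MTBF/(MTBF+MTTR) = 19113/(19113+11.0) = 0.999425
Series availability: 0.996688 × 0.999425 = 0.99611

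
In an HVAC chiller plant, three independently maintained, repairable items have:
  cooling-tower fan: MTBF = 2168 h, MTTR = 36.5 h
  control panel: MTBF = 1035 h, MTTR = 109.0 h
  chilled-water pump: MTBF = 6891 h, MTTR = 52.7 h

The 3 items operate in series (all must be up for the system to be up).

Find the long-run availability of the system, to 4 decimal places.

A(cooling-tower fan) = MTBF/(MTBF+MTTR) = 2168/(2168+36.5) = 0.983443
A(control panel) = MTBF/(MTBF+MTTR) = 1035/(1035+109.0) = 0.904720
A(chilled-water pump) = MTBF/(MTBF+MTTR) = 6891/(6891+52.7) = 0.992410
Series availability: 0.983443 × 0.904720 × 0.992410 = 0.8830

0.8830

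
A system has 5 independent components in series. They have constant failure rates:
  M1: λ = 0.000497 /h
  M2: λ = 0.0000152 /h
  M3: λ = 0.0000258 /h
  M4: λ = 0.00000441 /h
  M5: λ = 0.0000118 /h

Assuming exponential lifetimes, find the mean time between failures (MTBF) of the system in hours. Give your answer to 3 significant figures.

1800

Series of exponential components: λ_sys = Σ λ_i
λ_sys = 0.000497 + 0.0000152 + 0.0000258 + 0.00000441 + 0.0000118 = 5.5421e-04 /h
MTBF = 1 / λ_sys = 1800 h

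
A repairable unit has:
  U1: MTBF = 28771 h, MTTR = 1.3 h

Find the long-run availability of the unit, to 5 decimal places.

0.99995

A(U1) = MTBF/(MTBF+MTTR) = 28771/(28771+1.3) = 0.99995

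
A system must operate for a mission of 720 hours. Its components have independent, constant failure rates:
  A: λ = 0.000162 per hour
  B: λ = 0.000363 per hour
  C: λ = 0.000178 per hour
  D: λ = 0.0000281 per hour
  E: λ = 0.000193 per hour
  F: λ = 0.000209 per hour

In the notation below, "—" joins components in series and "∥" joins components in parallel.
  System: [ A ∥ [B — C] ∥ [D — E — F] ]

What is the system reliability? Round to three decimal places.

R(A) = exp(−0.000162 × 720) = 0.88991
R(B) = exp(−0.000363 × 720) = 0.77000
R(C) = exp(−0.000178 × 720) = 0.87971
R(D) = exp(−0.0000281 × 720) = 0.97997
R(E) = exp(−0.000193 × 720) = 0.87026
R(F) = exp(−0.000209 × 720) = 0.86029
Series (B and C): 0.77000 × 0.87971 = 0.67738
Series (D, E, and F): 0.97997 × 0.87026 × 0.86029 = 0.73368
Parallel (A, [0.67738], and [0.73368]): 1 − (1 − 0.88991)(1 − 0.67738)(1 − 0.73368) = 0.991

0.991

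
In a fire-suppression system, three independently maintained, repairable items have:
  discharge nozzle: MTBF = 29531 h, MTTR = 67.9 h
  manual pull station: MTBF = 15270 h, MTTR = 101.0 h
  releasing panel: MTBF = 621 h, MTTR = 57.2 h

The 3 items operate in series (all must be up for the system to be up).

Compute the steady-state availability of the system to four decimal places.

A(discharge nozzle) = MTBF/(MTBF+MTTR) = 29531/(29531+67.9) = 0.997706
A(manual pull station) = MTBF/(MTBF+MTTR) = 15270/(15270+101.0) = 0.993429
A(releasing panel) = MTBF/(MTBF+MTTR) = 621/(621+57.2) = 0.915659
Series availability: 0.997706 × 0.993429 × 0.915659 = 0.9076

0.9076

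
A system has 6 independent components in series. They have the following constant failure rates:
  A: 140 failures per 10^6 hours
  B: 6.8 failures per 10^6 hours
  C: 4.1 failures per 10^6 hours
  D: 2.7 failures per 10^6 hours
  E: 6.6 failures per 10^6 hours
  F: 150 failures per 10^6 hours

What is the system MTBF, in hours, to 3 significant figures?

Series of exponential components: λ_sys = Σ λ_i
λ_sys = 0.00014 + 0.0000068 + 0.0000041 + 0.0000027 + 0.0000066 + 0.00015 = 3.1020e-04 /h
MTBF = 1 / λ_sys = 3220 h

3220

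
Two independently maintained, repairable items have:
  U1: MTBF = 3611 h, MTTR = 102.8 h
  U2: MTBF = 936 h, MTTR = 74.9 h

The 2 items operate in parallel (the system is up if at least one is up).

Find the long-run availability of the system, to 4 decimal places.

0.9979

A(U1) = MTBF/(MTBF+MTTR) = 3611/(3611+102.8) = 0.972319
A(U2) = MTBF/(MTBF+MTTR) = 936/(936+74.9) = 0.925908
Parallel availability: 1 − (1 − 0.972319)(1 − 0.925908) = 0.9979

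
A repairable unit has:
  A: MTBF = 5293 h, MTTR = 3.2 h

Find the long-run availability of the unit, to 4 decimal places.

0.9994

A(A) = MTBF/(MTBF+MTTR) = 5293/(5293+3.2) = 0.9994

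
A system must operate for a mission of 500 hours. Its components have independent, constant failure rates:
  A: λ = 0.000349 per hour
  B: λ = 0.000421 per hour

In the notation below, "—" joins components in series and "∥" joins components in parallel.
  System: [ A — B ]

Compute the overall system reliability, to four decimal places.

0.6805

R(A) = exp(−0.000349 × 500) = 0.839877
R(B) = exp(−0.000421 × 500) = 0.810179
Series (A and B): 0.839877 × 0.810179 = 0.6805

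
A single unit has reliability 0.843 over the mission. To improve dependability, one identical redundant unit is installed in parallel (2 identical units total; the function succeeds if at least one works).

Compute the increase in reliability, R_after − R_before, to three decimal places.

0.132

R_before = 0.843
R_after = 1 − (1 − 0.843)^2 = 0.975
ΔR = 0.975 − 0.843 = 0.132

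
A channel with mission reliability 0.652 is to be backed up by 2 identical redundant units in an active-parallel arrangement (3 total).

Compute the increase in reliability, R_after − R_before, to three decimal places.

0.306

R_before = 0.652
R_after = 1 − (1 − 0.652)^3 = 0.958
ΔR = 0.958 − 0.652 = 0.306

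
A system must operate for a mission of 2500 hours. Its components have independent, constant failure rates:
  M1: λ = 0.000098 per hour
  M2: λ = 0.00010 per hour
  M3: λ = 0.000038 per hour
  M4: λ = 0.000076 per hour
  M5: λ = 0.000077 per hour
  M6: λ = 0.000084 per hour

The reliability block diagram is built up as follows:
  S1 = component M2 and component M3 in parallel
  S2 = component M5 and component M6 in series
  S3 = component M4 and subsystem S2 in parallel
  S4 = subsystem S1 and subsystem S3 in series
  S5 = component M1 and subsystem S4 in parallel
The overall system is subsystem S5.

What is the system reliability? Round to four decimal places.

0.9834

R(M1) = exp(−0.000098 × 2500) = 0.782705
R(M2) = exp(−0.00010 × 2500) = 0.778801
R(M3) = exp(−0.000038 × 2500) = 0.909373
R(M4) = exp(−0.000076 × 2500) = 0.826959
R(M5) = exp(−0.000077 × 2500) = 0.824894
R(M6) = exp(−0.000084 × 2500) = 0.810584
Parallel (M2 and M3): 1 − (1 − 0.778801)(1 − 0.909373) = 0.979953
Series (M5 and M6): 0.824894 × 0.810584 = 0.668646
Parallel (M4 and [0.668646]): 1 − (1 − 0.826959)(1 − 0.668646) = 0.942662
Series ([0.979953] and [0.942662]): 0.979953 × 0.942662 = 0.923764
Parallel (M1 and [0.923764]): 1 − (1 − 0.782705)(1 − 0.923764) = 0.9834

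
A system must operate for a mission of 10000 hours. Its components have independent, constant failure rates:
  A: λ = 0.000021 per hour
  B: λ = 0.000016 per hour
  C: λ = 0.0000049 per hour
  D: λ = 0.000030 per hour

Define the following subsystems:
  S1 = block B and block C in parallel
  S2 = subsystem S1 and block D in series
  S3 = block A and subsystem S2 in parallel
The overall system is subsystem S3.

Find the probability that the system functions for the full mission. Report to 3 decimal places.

R(A) = exp(−0.000021 × 10000) = 0.81058
R(B) = exp(−0.000016 × 10000) = 0.85214
R(C) = exp(−0.0000049 × 10000) = 0.95218
R(D) = exp(−0.000030 × 10000) = 0.74082
Parallel (B and C): 1 − (1 − 0.85214)(1 − 0.95218) = 0.99293
Series ([0.99293] and D): 0.99293 × 0.74082 = 0.73558
Parallel (A and [0.73558]): 1 − (1 − 0.81058)(1 − 0.73558) = 0.950

0.950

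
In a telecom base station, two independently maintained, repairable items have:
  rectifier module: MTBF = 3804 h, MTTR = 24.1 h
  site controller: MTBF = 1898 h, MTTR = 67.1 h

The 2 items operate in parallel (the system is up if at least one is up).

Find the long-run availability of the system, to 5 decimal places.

A(rectifier module) = MTBF/(MTBF+MTTR) = 3804/(3804+24.1) = 0.993704
A(site controller) = MTBF/(MTBF+MTTR) = 1898/(1898+67.1) = 0.965854
Parallel availability: 1 − (1 − 0.993704)(1 − 0.965854) = 0.99979

0.99979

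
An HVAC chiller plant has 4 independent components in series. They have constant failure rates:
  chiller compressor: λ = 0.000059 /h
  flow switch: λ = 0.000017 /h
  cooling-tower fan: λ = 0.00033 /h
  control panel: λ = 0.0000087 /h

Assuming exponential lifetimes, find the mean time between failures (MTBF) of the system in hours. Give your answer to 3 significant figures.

2410

Series of exponential components: λ_sys = Σ λ_i
λ_sys = 0.000059 + 0.000017 + 0.00033 + 0.0000087 = 4.1470e-04 /h
MTBF = 1 / λ_sys = 2410 h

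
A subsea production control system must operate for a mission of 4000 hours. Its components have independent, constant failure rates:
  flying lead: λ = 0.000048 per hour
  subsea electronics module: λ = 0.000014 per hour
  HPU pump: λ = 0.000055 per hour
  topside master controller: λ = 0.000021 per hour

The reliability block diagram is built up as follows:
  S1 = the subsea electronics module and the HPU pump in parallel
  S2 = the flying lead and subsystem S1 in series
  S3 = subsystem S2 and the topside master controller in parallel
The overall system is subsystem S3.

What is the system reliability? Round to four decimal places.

0.9852

R(flying lead) = exp(−0.000048 × 4000) = 0.825307
R(subsea electronics module) = exp(−0.000014 × 4000) = 0.945539
R(HPU pump) = exp(−0.000055 × 4000) = 0.802519
R(topside master controller) = exp(−0.000021 × 4000) = 0.919431
Parallel (subsea electronics module and HPU pump): 1 − (1 − 0.945539)(1 − 0.802519) = 0.989245
Series (flying lead and [0.989245]): 0.825307 × 0.989245 = 0.816431
Parallel ([0.816431] and topside master controller): 1 − (1 − 0.816431)(1 − 0.919431) = 0.9852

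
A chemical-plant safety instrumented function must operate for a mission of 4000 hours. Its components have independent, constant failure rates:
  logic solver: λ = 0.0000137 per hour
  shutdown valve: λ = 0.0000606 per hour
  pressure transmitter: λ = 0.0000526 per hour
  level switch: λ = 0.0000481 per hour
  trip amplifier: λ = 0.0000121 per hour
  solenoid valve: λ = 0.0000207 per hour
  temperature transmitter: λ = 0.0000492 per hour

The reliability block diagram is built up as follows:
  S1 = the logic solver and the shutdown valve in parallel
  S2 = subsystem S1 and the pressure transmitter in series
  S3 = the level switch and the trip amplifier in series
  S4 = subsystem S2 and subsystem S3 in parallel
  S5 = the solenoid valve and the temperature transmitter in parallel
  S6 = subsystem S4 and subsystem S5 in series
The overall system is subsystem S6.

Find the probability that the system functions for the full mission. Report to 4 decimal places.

R(logic solver) = exp(−0.0000137 × 4000) = 0.946674
R(shutdown valve) = exp(−0.0000606 × 4000) = 0.784742
R(pressure transmitter) = exp(−0.0000526 × 4000) = 0.810260
R(level switch) = exp(−0.0000481 × 4000) = 0.824977
R(trip amplifier) = exp(−0.0000121 × 4000) = 0.952753
R(solenoid valve) = exp(−0.0000207 × 4000) = 0.920535
R(temperature transmitter) = exp(−0.0000492 × 4000) = 0.821355
Parallel (logic solver and shutdown valve): 1 − (1 − 0.946674)(1 − 0.784742) = 0.988521
Series ([0.988521] and pressure transmitter): 0.988521 × 0.810260 = 0.800959
Series (level switch and trip amplifier): 0.824977 × 0.952753 = 0.785999
Parallel ([0.800959] and [0.785999]): 1 − (1 − 0.800959)(1 − 0.785999) = 0.957405
Parallel (solenoid valve and temperature transmitter): 1 − (1 − 0.920535)(1 − 0.821355) = 0.985804
Series ([0.957405] and [0.985804]): 0.957405 × 0.985804 = 0.9438

0.9438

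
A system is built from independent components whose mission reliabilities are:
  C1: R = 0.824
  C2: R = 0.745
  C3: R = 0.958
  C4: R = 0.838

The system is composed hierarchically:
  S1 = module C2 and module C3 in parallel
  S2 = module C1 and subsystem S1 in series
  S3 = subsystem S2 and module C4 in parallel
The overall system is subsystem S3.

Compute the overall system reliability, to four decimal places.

Parallel (C2 and C3): 1 − (1 − 0.745000)(1 − 0.958000) = 0.989290
Series (C1 and [0.989290]): 0.824000 × 0.989290 = 0.815175
Parallel ([0.815175] and C4): 1 − (1 − 0.815175)(1 − 0.838000) = 0.9701

0.9701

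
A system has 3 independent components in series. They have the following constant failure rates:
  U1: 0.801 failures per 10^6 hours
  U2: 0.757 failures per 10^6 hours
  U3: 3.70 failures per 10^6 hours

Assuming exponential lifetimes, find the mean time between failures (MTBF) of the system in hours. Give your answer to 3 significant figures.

190000

Series of exponential components: λ_sys = Σ λ_i
λ_sys = 0.000000801 + 0.000000757 + 0.00000370 = 5.2580e-06 /h
MTBF = 1 / λ_sys = 190000 h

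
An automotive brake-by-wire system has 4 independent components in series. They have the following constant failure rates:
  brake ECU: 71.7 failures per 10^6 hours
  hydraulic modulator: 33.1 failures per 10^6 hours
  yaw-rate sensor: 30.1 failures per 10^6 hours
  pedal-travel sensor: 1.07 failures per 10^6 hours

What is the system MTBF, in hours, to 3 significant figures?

Series of exponential components: λ_sys = Σ λ_i
λ_sys = 0.0000717 + 0.0000331 + 0.0000301 + 0.00000107 = 1.3597e-04 /h
MTBF = 1 / λ_sys = 7350 h

7350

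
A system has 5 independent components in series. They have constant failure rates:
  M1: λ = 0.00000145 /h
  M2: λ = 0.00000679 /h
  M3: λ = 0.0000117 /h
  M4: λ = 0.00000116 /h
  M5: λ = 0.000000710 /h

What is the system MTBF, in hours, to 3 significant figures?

45900

Series of exponential components: λ_sys = Σ λ_i
λ_sys = 0.00000145 + 0.00000679 + 0.0000117 + 0.00000116 + 0.000000710 = 2.1810e-05 /h
MTBF = 1 / λ_sys = 45900 h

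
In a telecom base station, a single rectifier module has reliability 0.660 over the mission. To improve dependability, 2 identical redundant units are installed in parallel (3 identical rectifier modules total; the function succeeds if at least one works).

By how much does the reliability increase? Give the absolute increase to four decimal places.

0.3007

R_before = 0.660
R_after = 1 − (1 − 0.660)^3 = 0.9607
ΔR = 0.9607 − 0.660 = 0.3007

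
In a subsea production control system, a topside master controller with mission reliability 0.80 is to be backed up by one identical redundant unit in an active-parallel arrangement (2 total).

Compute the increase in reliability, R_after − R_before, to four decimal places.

R_before = 0.80
R_after = 1 − (1 − 0.80)^2 = 0.9600
ΔR = 0.9600 − 0.80 = 0.1600

0.1600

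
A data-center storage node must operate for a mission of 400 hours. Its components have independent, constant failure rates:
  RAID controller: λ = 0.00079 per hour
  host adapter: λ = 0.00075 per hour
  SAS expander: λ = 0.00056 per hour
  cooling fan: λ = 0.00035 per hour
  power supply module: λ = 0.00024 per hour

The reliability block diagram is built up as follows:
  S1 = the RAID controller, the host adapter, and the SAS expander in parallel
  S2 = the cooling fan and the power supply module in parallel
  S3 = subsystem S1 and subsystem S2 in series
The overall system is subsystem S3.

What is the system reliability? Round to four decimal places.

R(RAID controller) = exp(−0.00079 × 400) = 0.729059
R(host adapter) = exp(−0.00075 × 400) = 0.740818
R(SAS expander) = exp(−0.00056 × 400) = 0.799315
R(cooling fan) = exp(−0.00035 × 400) = 0.869358
R(power supply module) = exp(−0.00024 × 400) = 0.908464
Parallel (RAID controller, host adapter, and SAS expander): 1 − (1 − 0.729059)(1 − 0.740818)(1 − 0.799315) = 0.985907
Parallel (cooling fan and power supply module): 1 − (1 − 0.869358)(1 − 0.908464) = 0.988042
Series ([0.985907] and [0.988042]): 0.985907 × 0.988042 = 0.9741

0.9741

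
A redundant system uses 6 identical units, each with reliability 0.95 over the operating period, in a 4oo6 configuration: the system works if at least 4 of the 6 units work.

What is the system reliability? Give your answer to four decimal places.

0.9978

R = Σ_{i=4}^{6} C(6,i) p^i (1−p)^{6−i} with p = 0.95
C(6,4)·0.95^4·0.05^2 = 0.030544
C(6,5)·0.95^5·0.05^1 = 0.232134
C(6,6)·0.95^6·0.05^0 = 0.735092
Sum = 0.9978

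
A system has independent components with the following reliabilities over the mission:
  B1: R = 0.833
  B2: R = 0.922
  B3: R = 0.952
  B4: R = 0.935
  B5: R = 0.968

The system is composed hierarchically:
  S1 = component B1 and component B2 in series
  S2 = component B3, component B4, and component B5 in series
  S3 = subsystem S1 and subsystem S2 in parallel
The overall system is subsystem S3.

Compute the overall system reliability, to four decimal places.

0.9679

Series (B1 and B2): 0.833000 × 0.922000 = 0.768026
Series (B3, B4, and B5): 0.952000 × 0.935000 × 0.968000 = 0.861636
Parallel ([0.768026] and [0.861636]): 1 − (1 − 0.768026)(1 − 0.861636) = 0.9679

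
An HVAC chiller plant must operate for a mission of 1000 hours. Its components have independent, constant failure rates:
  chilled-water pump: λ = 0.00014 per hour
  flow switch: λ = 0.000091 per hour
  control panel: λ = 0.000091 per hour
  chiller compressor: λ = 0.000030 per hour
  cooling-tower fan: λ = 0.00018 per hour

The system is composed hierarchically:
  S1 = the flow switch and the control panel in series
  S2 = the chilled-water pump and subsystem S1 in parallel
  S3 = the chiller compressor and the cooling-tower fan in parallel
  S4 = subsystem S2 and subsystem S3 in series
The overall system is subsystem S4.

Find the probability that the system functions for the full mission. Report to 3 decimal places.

0.973

R(chilled-water pump) = exp(−0.00014 × 1000) = 0.86936
R(flow switch) = exp(−0.000091 × 1000) = 0.91302
R(control panel) = exp(−0.000091 × 1000) = 0.91302
R(chiller compressor) = exp(−0.000030 × 1000) = 0.97045
R(cooling-tower fan) = exp(−0.00018 × 1000) = 0.83527
Series (flow switch and control panel): 0.91302 × 0.91302 = 0.83361
Parallel (chilled-water pump and [0.83361]): 1 − (1 − 0.86936)(1 − 0.83361) = 0.97826
Parallel (chiller compressor and cooling-tower fan): 1 − (1 − 0.97045)(1 − 0.83527) = 0.99513
Series ([0.97826] and [0.99513]): 0.97826 × 0.99513 = 0.973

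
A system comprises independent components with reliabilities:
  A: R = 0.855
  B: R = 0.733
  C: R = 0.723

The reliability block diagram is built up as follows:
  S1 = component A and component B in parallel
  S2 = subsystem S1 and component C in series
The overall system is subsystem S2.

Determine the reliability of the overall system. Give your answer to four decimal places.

Parallel (A and B): 1 − (1 − 0.855000)(1 − 0.733000) = 0.961285
Series ([0.961285] and C): 0.961285 × 0.723000 = 0.6950

0.6950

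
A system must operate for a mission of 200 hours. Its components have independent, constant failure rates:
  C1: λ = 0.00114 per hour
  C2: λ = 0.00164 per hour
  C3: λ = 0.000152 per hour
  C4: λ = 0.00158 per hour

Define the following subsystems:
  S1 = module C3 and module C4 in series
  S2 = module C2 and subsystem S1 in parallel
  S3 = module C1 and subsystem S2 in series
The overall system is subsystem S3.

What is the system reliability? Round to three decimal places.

0.731

R(C1) = exp(−0.00114 × 200) = 0.79612
R(C2) = exp(−0.00164 × 200) = 0.72036
R(C3) = exp(−0.000152 × 200) = 0.97006
R(C4) = exp(−0.00158 × 200) = 0.72906
Series (C3 and C4): 0.97006 × 0.72906 = 0.70723
Parallel (C2 and [0.70723]): 1 − (1 − 0.72036)(1 − 0.70723) = 0.91813
Series (C1 and [0.91813]): 0.79612 × 0.91813 = 0.731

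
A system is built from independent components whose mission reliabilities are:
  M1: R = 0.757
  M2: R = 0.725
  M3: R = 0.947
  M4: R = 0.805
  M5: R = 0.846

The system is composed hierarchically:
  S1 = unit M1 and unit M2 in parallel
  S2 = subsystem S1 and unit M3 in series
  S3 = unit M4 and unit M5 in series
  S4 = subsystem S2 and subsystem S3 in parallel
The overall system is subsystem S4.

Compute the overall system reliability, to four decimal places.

0.9629

Parallel (M1 and M2): 1 − (1 − 0.757000)(1 − 0.725000) = 0.933175
Series ([0.933175] and M3): 0.933175 × 0.947000 = 0.883717
Series (M4 and M5): 0.805000 × 0.846000 = 0.681030
Parallel ([0.883717] and [0.681030]): 1 − (1 − 0.883717)(1 − 0.681030) = 0.9629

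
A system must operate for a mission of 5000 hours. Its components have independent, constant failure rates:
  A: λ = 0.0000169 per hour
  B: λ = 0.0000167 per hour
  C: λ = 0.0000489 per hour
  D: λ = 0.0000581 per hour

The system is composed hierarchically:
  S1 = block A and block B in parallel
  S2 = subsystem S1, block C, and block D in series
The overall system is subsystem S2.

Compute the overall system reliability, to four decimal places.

0.5819

R(A) = exp(−0.0000169 × 5000) = 0.918972
R(B) = exp(−0.0000167 × 5000) = 0.919891
R(C) = exp(−0.0000489 × 5000) = 0.783096
R(D) = exp(−0.0000581 × 5000) = 0.747890
Parallel (A and B): 1 − (1 − 0.918972)(1 − 0.919891) = 0.993509
Series ([0.993509], C, and D): 0.993509 × 0.783096 × 0.747890 = 0.5819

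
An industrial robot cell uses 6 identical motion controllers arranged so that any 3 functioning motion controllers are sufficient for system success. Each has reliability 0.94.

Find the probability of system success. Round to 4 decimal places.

R = Σ_{i=3}^{6} C(6,i) p^i (1−p)^{6−i} with p = 0.94
C(6,3)·0.94^3·0.06^3 = 0.003588
C(6,4)·0.94^4·0.06^2 = 0.042160
C(6,5)·0.94^5·0.06^1 = 0.264205
C(6,6)·0.94^6·0.06^0 = 0.689870
Sum = 0.9998

0.9998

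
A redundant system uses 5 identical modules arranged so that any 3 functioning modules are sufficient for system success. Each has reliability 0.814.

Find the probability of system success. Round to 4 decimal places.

0.9523

R = Σ_{i=3}^{5} C(5,i) p^i (1−p)^{5−i} with p = 0.814
C(5,3)·0.814^3·0.186^2 = 0.186595
C(5,4)·0.814^4·0.186^1 = 0.408301
C(5,5)·0.814^5·0.186^0 = 0.357373
Sum = 0.9523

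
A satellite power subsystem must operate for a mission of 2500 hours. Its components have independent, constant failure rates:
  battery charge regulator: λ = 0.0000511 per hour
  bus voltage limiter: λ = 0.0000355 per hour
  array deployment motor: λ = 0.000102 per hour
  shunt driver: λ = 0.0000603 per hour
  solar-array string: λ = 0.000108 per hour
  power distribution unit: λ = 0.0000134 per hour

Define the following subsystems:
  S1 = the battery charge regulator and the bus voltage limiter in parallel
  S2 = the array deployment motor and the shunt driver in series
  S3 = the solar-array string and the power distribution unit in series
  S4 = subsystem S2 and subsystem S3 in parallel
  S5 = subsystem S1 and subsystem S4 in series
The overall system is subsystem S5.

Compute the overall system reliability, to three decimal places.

R(battery charge regulator) = exp(−0.0000511 × 2500) = 0.88007
R(bus voltage limiter) = exp(−0.0000355 × 2500) = 0.91507
R(array deployment motor) = exp(−0.000102 × 2500) = 0.77492
R(shunt driver) = exp(−0.0000603 × 2500) = 0.86006
R(solar-array string) = exp(−0.000108 × 2500) = 0.76338
R(power distribution unit) = exp(−0.0000134 × 2500) = 0.96705
Parallel (battery charge regulator and bus voltage limiter): 1 − (1 − 0.88007)(1 − 0.91507) = 0.98981
Series (array deployment motor and shunt driver): 0.77492 × 0.86006 = 0.66648
Series (solar-array string and power distribution unit): 0.76338 × 0.96705 = 0.73823
Parallel ([0.66648] and [0.73823]): 1 − (1 − 0.66648)(1 − 0.73823) = 0.91269
Series ([0.98981] and [0.91269]): 0.98981 × 0.91269 = 0.903

0.903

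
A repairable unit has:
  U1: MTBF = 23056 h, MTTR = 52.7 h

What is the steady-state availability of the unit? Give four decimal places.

A(U1) = MTBF/(MTBF+MTTR) = 23056/(23056+52.7) = 0.9977

0.9977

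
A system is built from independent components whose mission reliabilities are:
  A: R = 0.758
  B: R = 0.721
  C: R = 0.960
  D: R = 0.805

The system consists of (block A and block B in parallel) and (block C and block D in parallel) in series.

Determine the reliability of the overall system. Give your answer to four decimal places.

Parallel (A and B): 1 − (1 − 0.758000)(1 − 0.721000) = 0.932482
Parallel (C and D): 1 − (1 − 0.960000)(1 − 0.805000) = 0.992200
Series ([0.932482] and [0.992200]): 0.932482 × 0.992200 = 0.9252

0.9252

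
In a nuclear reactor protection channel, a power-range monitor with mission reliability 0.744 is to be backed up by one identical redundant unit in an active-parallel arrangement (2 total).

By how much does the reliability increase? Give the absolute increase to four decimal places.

R_before = 0.744
R_after = 1 − (1 − 0.744)^2 = 0.9345
ΔR = 0.9345 − 0.744 = 0.1905

0.1905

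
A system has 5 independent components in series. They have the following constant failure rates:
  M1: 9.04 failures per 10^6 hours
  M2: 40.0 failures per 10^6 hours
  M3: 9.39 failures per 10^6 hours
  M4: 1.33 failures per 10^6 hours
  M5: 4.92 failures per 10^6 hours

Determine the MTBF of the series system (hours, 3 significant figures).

Series of exponential components: λ_sys = Σ λ_i
λ_sys = 0.00000904 + 0.0000400 + 0.00000939 + 0.00000133 + 0.00000492 = 6.4680e-05 /h
MTBF = 1 / λ_sys = 15500 h

15500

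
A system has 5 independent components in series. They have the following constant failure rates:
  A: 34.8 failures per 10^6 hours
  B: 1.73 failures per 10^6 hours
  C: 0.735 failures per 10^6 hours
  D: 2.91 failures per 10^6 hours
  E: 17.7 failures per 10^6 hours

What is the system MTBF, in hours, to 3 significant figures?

17300

Series of exponential components: λ_sys = Σ λ_i
λ_sys = 0.0000348 + 0.00000173 + 0.000000735 + 0.00000291 + 0.0000177 = 5.7875e-05 /h
MTBF = 1 / λ_sys = 17300 h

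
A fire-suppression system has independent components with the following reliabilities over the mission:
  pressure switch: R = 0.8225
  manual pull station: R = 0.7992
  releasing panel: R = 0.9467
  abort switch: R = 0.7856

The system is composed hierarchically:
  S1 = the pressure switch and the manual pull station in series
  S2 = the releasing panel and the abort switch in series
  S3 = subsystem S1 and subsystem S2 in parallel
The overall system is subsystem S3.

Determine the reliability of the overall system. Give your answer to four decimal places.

0.9122

Series (pressure switch and manual pull station): 0.822500 × 0.799200 = 0.657342
Series (releasing panel and abort switch): 0.946700 × 0.785600 = 0.743728
Parallel ([0.657342] and [0.743728]): 1 − (1 − 0.657342)(1 − 0.743728) = 0.9122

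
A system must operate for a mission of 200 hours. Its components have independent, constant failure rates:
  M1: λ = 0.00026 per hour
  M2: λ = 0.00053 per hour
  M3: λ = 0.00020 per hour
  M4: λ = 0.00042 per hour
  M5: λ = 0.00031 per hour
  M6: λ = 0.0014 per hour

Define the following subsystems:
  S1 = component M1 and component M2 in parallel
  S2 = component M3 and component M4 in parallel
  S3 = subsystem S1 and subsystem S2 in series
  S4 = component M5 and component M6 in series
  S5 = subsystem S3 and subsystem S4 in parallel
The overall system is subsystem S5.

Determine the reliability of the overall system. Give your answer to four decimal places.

R(M1) = exp(−0.00026 × 200) = 0.949329
R(M2) = exp(−0.00053 × 200) = 0.899425
R(M3) = exp(−0.00020 × 200) = 0.960789
R(M4) = exp(−0.00042 × 200) = 0.919431
R(M5) = exp(−0.00031 × 200) = 0.939883
R(M6) = exp(−0.0014 × 200) = 0.755784
Parallel (M1 and M2): 1 − (1 − 0.949329)(1 − 0.899425) = 0.994904
Parallel (M3 and M4): 1 − (1 − 0.960789)(1 − 0.919431) = 0.996841
Series ([0.994904] and [0.996841]): 0.994904 × 0.996841 = 0.991761
Series (M5 and M6): 0.939883 × 0.755784 = 0.710349
Parallel ([0.991761] and [0.710349]): 1 − (1 − 0.991761)(1 − 0.710349) = 0.9976

0.9976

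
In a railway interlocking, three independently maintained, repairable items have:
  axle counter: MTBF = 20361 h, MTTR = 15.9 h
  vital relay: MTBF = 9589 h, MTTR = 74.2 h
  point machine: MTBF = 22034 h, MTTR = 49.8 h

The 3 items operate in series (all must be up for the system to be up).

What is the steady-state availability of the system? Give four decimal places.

A(axle counter) = MTBF/(MTBF+MTTR) = 20361/(20361+15.9) = 0.999220
A(vital relay) = MTBF/(MTBF+MTTR) = 9589/(9589+74.2) = 0.992321
A(point machine) = MTBF/(MTBF+MTTR) = 22034/(22034+49.8) = 0.997745
Series availability: 0.999220 × 0.992321 × 0.997745 = 0.9893

0.9893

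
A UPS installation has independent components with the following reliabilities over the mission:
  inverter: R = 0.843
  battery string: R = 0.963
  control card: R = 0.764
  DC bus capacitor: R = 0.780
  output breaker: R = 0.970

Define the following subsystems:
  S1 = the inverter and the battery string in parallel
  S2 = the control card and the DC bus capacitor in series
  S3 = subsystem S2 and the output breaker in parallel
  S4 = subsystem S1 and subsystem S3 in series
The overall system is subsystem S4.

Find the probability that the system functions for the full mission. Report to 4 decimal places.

Parallel (inverter and battery string): 1 − (1 − 0.843000)(1 − 0.963000) = 0.994191
Series (control card and DC bus capacitor): 0.764000 × 0.780000 = 0.595920
Parallel ([0.595920] and output breaker): 1 − (1 − 0.595920)(1 − 0.970000) = 0.987878
Series ([0.994191] and [0.987878]): 0.994191 × 0.987878 = 0.9821

0.9821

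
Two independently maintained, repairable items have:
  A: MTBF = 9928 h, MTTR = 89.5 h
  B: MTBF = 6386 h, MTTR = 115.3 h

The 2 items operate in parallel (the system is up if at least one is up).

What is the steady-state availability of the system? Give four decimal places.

0.9998

A(A) = MTBF/(MTBF+MTTR) = 9928/(9928+89.5) = 0.991066
A(B) = MTBF/(MTBF+MTTR) = 6386/(6386+115.3) = 0.982265
Parallel availability: 1 − (1 − 0.991066)(1 − 0.982265) = 0.9998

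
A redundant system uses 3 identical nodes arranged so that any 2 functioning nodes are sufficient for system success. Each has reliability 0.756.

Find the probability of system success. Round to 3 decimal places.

R = Σ_{i=2}^{3} C(3,i) p^i (1−p)^{3−i} with p = 0.756
C(3,2)·0.756^2·0.244^1 = 0.41836
C(3,3)·0.756^3·0.244^0 = 0.43208
Sum = 0.850

0.850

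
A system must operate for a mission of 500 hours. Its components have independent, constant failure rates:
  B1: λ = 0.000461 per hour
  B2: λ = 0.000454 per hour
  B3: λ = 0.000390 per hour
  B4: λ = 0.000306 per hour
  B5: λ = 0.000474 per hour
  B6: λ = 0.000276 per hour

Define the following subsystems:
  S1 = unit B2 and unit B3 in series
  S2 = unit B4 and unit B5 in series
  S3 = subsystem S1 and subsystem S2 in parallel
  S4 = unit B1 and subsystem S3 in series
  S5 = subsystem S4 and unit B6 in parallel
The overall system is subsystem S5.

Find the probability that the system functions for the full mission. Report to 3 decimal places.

R(B1) = exp(−0.000461 × 500) = 0.79414
R(B2) = exp(−0.000454 × 500) = 0.79692
R(B3) = exp(−0.000390 × 500) = 0.82283
R(B4) = exp(−0.000306 × 500) = 0.85813
R(B5) = exp(−0.000474 × 500) = 0.78899
R(B6) = exp(−0.000276 × 500) = 0.87110
Series (B2 and B3): 0.79692 × 0.82283 = 0.65573
Series (B4 and B5): 0.85813 × 0.78899 = 0.67706
Parallel ([0.65573] and [0.67706]): 1 − (1 − 0.65573)(1 − 0.67706) = 0.88882
Series (B1 and [0.88882]): 0.79414 × 0.88882 = 0.70585
Parallel ([0.70585] and B6): 1 − (1 − 0.70585)(1 − 0.87110) = 0.962

0.962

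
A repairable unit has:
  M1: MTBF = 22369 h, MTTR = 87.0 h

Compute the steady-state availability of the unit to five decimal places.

0.99613

A(M1) = MTBF/(MTBF+MTTR) = 22369/(22369+87.0) = 0.99613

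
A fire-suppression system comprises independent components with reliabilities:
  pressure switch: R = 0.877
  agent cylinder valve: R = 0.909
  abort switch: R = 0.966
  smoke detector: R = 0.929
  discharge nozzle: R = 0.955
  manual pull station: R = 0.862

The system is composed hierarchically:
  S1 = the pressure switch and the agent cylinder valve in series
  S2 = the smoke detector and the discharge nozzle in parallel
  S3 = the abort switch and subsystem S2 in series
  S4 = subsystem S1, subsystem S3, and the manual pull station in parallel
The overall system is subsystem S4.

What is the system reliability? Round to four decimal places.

Series (pressure switch and agent cylinder valve): 0.877000 × 0.909000 = 0.797193
Parallel (smoke detector and discharge nozzle): 1 − (1 − 0.929000)(1 − 0.955000) = 0.996805
Series (abort switch and [0.996805]): 0.966000 × 0.996805 = 0.962914
Parallel ([0.797193], [0.962914], and manual pull station): 1 − (1 − 0.797193)(1 − 0.962914)(1 − 0.862000) = 0.9990

0.9990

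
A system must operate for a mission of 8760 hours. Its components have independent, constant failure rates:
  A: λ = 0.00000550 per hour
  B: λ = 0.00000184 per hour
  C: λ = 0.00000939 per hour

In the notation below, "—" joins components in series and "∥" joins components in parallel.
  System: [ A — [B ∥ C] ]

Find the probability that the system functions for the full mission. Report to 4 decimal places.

R(A) = exp(−0.00000550 × 8760) = 0.952962
R(B) = exp(−0.00000184 × 8760) = 0.984011
R(C) = exp(−0.00000939 × 8760) = 0.921036
Parallel (B and C): 1 − (1 − 0.984011)(1 − 0.921036) = 0.998737
Series (A and [0.998737]): 0.952962 × 0.998737 = 0.9518

0.9518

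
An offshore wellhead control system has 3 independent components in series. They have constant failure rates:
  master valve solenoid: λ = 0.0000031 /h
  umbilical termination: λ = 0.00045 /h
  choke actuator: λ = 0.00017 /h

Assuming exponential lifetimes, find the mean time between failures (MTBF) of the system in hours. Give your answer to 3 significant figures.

1600

Series of exponential components: λ_sys = Σ λ_i
λ_sys = 0.0000031 + 0.00045 + 0.00017 = 6.2310e-04 /h
MTBF = 1 / λ_sys = 1600 h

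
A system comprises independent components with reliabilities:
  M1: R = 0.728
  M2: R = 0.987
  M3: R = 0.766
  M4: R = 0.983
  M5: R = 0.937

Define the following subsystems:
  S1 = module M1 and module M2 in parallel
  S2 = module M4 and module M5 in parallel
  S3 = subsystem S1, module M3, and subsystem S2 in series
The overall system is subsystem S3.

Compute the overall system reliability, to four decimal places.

Parallel (M1 and M2): 1 − (1 − 0.728000)(1 − 0.987000) = 0.996464
Parallel (M4 and M5): 1 − (1 − 0.983000)(1 − 0.937000) = 0.998929
Series ([0.996464], M3, and [0.998929]): 0.996464 × 0.766000 × 0.998929 = 0.7625

0.7625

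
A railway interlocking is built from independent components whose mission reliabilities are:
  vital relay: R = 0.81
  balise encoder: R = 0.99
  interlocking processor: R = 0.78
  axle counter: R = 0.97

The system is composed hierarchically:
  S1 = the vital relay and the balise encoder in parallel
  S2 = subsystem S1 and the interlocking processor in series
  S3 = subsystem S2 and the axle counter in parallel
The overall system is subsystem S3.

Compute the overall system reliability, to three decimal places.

0.993

Parallel (vital relay and balise encoder): 1 − (1 − 0.81000)(1 − 0.99000) = 0.99810
Series ([0.99810] and interlocking processor): 0.99810 × 0.78000 = 0.77852
Parallel ([0.77852] and axle counter): 1 − (1 − 0.77852)(1 − 0.97000) = 0.993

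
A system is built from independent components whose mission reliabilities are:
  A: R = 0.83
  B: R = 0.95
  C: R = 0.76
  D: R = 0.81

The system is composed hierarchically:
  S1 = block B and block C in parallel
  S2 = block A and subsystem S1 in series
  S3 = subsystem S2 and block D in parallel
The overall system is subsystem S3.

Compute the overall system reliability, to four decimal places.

Parallel (B and C): 1 − (1 − 0.950000)(1 − 0.760000) = 0.988000
Series (A and [0.988000]): 0.830000 × 0.988000 = 0.820040
Parallel ([0.820040] and D): 1 − (1 − 0.820040)(1 − 0.810000) = 0.9658

0.9658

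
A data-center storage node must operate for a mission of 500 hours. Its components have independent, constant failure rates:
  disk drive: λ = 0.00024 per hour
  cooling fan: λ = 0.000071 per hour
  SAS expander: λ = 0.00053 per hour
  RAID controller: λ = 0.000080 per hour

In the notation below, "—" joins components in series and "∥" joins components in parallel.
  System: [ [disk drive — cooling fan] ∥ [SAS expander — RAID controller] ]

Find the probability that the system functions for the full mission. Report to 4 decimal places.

R(disk drive) = exp(−0.00024 × 500) = 0.886920
R(cooling fan) = exp(−0.000071 × 500) = 0.965123
R(SAS expander) = exp(−0.00053 × 500) = 0.767206
R(RAID controller) = exp(−0.000080 × 500) = 0.960789
Series (disk drive and cooling fan): 0.886920 × 0.965123 = 0.855987
Series (SAS expander and RAID controller): 0.767206 × 0.960789 = 0.737123
Parallel ([0.855987] and [0.737123]): 1 − (1 − 0.855987)(1 − 0.737123) = 0.9621

0.9621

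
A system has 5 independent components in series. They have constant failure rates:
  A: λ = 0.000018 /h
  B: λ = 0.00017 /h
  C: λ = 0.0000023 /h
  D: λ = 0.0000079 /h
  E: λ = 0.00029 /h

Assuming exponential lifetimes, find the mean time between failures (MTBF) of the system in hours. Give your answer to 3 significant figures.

Series of exponential components: λ_sys = Σ λ_i
λ_sys = 0.000018 + 0.00017 + 0.0000023 + 0.0000079 + 0.00029 = 4.8820e-04 /h
MTBF = 1 / λ_sys = 2050 h

2050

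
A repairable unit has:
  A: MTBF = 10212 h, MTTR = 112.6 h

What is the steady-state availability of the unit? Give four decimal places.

A(A) = MTBF/(MTBF+MTTR) = 10212/(10212+112.6) = 0.9891

0.9891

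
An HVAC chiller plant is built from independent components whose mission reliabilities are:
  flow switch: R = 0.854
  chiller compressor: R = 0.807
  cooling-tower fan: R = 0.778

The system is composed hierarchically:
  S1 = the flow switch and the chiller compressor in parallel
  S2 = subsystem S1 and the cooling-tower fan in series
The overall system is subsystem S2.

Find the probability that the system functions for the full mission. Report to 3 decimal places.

0.756

Parallel (flow switch and chiller compressor): 1 − (1 − 0.85400)(1 − 0.80700) = 0.97182
Series ([0.97182] and cooling-tower fan): 0.97182 × 0.77800 = 0.756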